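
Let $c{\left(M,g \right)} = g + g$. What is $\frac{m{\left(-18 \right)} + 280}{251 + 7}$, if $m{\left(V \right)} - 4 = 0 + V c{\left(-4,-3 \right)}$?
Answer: $\frac{196}{129} \approx 1.5194$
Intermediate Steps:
$c{\left(M,g \right)} = 2 g$
$m{\left(V \right)} = 4 - 6 V$ ($m{\left(V \right)} = 4 + \left(0 + V 2 \left(-3\right)\right) = 4 + \left(0 + V \left(-6\right)\right) = 4 + \left(0 - 6 V\right) = 4 - 6 V$)
$\frac{m{\left(-18 \right)} + 280}{251 + 7} = \frac{\left(4 - -108\right) + 280}{251 + 7} = \frac{\left(4 + 108\right) + 280}{258} = \left(112 + 280\right) \frac{1}{258} = 392 \cdot \frac{1}{258} = \frac{196}{129}$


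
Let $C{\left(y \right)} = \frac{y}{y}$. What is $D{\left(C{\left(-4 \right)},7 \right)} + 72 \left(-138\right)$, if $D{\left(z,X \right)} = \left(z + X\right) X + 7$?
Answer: $-9873$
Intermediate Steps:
$C{\left(y \right)} = 1$
$D{\left(z,X \right)} = 7 + X \left(X + z\right)$ ($D{\left(z,X \right)} = \left(X + z\right) X + 7 = X \left(X + z\right) + 7 = 7 + X \left(X + z\right)$)
$D{\left(C{\left(-4 \right)},7 \right)} + 72 \left(-138\right) = \left(7 + 7^{2} + 7 \cdot 1\right) + 72 \left(-138\right) = \left(7 + 49 + 7\right) - 9936 = 63 - 9936 = -9873$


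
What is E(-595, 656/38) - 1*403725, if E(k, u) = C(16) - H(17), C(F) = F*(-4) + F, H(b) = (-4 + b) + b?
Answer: -403803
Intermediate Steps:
H(b) = -4 + 2*b
C(F) = -3*F (C(F) = -4*F + F = -3*F)
E(k, u) = -78 (E(k, u) = -3*16 - (-4 + 2*17) = -48 - (-4 + 34) = -48 - 1*30 = -48 - 30 = -78)
E(-595, 656/38) - 1*403725 = -78 - 1*403725 = -78 - 403725 = -403803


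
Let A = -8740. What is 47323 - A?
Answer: 56063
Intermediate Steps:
47323 - A = 47323 - 1*(-8740) = 47323 + 8740 = 56063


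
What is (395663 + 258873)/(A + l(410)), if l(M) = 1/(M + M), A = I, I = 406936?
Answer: 536719520/333687521 ≈ 1.6084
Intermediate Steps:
A = 406936
l(M) = 1/(2*M)
(395663 + 258873)/(A + l(410)) = (395663 + 258873)/(406936 + (½)/410) = 654536/(406936 + (½)*(1/410)) = 654536/(406936 + 1/820) = 654536/(333687521/820) = 654536*(820/333687521) = 536719520/333687521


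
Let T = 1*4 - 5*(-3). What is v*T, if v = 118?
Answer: 2242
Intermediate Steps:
T = 19 (T = 4 + 15 = 19)
v*T = 118*19 = 2242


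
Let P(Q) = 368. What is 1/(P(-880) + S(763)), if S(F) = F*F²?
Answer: 1/444195315 ≈ 2.2513e-9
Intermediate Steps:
S(F) = F³
1/(P(-880) + S(763)) = 1/(368 + 763³) = 1/(368 + 444194947) = 1/444195315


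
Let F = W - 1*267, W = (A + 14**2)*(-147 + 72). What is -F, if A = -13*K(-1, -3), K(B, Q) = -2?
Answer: 16917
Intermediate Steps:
A = 26 (A = -13*(-2) = 26)
W = -16650 (W = (26 + 14**2)*(-147 + 72) = (26 + 196)*(-75) = 222*(-75) = -16650)
F = -16917 (F = -16650 - 1*267 = -16650 - 267 = -16917)
-F = -1*(-16917) = 16917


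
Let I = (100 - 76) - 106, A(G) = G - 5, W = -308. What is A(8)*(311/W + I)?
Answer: -76701/308 ≈ -249.03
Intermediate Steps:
A(G) = -5 + G
I = -82 (I = 24 - 106 = -82)
A(8)*(311/W + I) = (-5 + 8)*(311/(-308) - 82) = 3*(311*(-1/308) - 82) = 3*(-311/308 - 82) = 3*(-25567/308) = -76701/308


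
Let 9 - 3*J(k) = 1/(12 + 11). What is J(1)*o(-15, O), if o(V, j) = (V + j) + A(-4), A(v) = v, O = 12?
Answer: -1442/69 ≈ -20.899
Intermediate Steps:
o(V, j) = -4 + V + j (o(V, j) = (V + j) - 4 = -4 + V + j)
J(k) = 206/69 (J(k) = 3 - 1/(3*(12 + 11)) = 3 - ⅓/23 = 3 - ⅓*1/23 = 3 - 1/69 = 206/69)
J(1)*o(-15, O) = 206*(-4 - 15 + 12)/69 = (206/69)*(-7) = -1442/69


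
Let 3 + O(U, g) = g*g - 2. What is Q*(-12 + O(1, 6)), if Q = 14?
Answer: 266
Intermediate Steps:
O(U, g) = -5 + g**2 (O(U, g) = -3 + (g*g - 2) = -3 + (g**2 - 2) = -3 + (-2 + g**2) = -5 + g**2)
Q*(-12 + O(1, 6)) = 14*(-12 + (-5 + 6**2)) = 14*(-12 + (-5 + 36)) = 14*(-12 + 31) = 14*19 = 266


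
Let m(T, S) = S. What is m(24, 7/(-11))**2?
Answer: 49/121 ≈ 0.40496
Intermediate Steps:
m(24, 7/(-11))**2 = (7/(-11))**2 = (7*(-1/11))**2 = (-7/11)**2 = 49/121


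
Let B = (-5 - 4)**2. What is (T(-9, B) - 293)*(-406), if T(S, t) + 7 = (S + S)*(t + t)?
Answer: 1305696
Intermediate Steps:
B = 81 (B = (-9)**2 = 81)
T(S, t) = -7 + 4*S*t (T(S, t) = -7 + (S + S)*(t + t) = -7 + (2*S)*(2*t) = -7 + 4*S*t)
(T(-9, B) - 293)*(-406) = ((-7 + 4*(-9)*81) - 293)*(-406) = ((-7 - 2916) - 293)*(-406) = (-2923 - 293)*(-406) = -3216*(-406) = 1305696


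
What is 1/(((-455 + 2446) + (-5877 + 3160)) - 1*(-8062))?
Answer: 1/7336 ≈ 0.00013631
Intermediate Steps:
1/(((-455 + 2446) + (-5877 + 3160)) - 1*(-8062)) = 1/((1991 - 2717) + 8062) = 1/(-726 + 8062) = 1/7336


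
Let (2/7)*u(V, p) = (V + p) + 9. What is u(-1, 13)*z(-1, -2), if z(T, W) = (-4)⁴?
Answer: 18816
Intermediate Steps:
z(T, W) = 256
u(V, p) = 63/2 + 7*V/2 + 7*p/2 (u(V, p) = 7*((V + p) + 9)/2 = 7*(9 + V + p)/2 = 63/2 + 7*V/2 + 7*p/2)
u(-1, 13)*z(-1, -2) = (63/2 + (7/2)*(-1) + (7/2)*13)*256 = (63/2 - 7/2 + 91/2)*256 = (147/2)*256 = 18816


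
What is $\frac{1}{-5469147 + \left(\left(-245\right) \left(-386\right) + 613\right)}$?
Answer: $- \frac{1}{5373964} \approx -1.8608 \cdot 10^{-7}$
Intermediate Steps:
$\frac{1}{-5469147 + \left(\left(-245\right) \left(-386\right) + 613\right)} = \frac{1}{-5469147 + \left(94570 + 613\right)} = \frac{1}{-5469147 + 95183} = \frac{1}{-5373964} = - \frac{1}{5373964}$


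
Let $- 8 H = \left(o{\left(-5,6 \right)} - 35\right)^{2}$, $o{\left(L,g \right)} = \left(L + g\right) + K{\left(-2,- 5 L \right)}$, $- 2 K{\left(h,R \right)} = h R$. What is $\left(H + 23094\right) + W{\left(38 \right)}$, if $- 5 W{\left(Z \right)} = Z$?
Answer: $\frac{923051}{40} \approx 23076.0$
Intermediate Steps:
$K{\left(h,R \right)} = - \frac{R h}{2}$ ($K{\left(h,R \right)} = - \frac{h R}{2} = - \frac{R h}{2}$)
$o{\left(L,g \right)} = g - 4 L$ ($o{\left(L,g \right)} = \left(L + g\right) - \frac{1}{2} \left(- 5 L\right) \left(-2\right) = \left(L + g\right) - 5 L = g - 4 L$)
$W{\left(Z \right)} = - \frac{Z}{5}$
$H = - \frac{81}{8}$ ($H = - \frac{\left(\left(6 - -20\right) - 35\right)^{2}}{8} = - \frac{\left(\left(6 + 20\right) - 35\right)^{2}}{8} = - \frac{\left(26 - 35\right)^{2}}{8} = - \frac{\left(-9\right)^{2}}{8} = \left(- \frac{1}{8}\right) 81 = - \frac{81}{8} \approx -10.125$)
$\left(H + 23094\right) + W{\left(38 \right)} = \left(- \frac{81}{8} + 23094\right) - \frac{38}{5} = \frac{184671}{8} - \frac{38}{5} = \frac{923051}{40}$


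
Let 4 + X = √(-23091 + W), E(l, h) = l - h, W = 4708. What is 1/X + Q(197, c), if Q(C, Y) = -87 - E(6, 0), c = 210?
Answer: -1711111/18399 - I*√18383/18399 ≈ -93.0 - 0.0073691*I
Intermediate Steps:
Q(C, Y) = -93 (Q(C, Y) = -87 - (6 - 1*0) = -87 - (6 + 0) = -87 - 1*6 = -87 - 6 = -93)
X = -4 + I*√18383 (X = -4 + √(-23091 + 4708) = -4 + √(-18383) = -4 + I*√18383 ≈ -4.0 + 135.58*I)
1/X + Q(197, c) = 1/(-4 + I*√18383) - 93 = -93 + 1/(-4 + I*√18383)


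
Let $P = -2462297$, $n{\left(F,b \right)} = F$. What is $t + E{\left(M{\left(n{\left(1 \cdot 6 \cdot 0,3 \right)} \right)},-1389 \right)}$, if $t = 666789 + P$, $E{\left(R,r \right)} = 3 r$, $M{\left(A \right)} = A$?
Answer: $-1799675$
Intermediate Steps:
$t = -1795508$ ($t = 666789 - 2462297 = -1795508$)
$t + E{\left(M{\left(n{\left(1 \cdot 6 \cdot 0,3 \right)} \right)},-1389 \right)} = -1795508 + 3 \left(-1389\right) = -1795508 - 4167 = -1799675$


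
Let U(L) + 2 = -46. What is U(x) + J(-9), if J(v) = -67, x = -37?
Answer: -115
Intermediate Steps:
U(L) = -48 (U(L) = -2 - 46 = -48)
U(x) + J(-9) = -48 - 67 = -115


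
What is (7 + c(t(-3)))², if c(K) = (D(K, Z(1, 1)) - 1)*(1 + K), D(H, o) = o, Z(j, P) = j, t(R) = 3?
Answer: 49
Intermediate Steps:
c(K) = 0 (c(K) = (1 - 1)*(1 + K) = 0*(1 + K) = 0)
(7 + c(t(-3)))² = (7 + 0)² = 7² = 49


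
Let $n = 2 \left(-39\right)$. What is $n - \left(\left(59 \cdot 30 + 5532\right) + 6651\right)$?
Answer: $-14031$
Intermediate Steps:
$n = -78$
$n - \left(\left(59 \cdot 30 + 5532\right) + 6651\right) = -78 - \left(\left(59 \cdot 30 + 5532\right) + 6651\right) = -78 - \left(\left(1770 + 5532\right) + 6651\right) = -78 - \left(7302 + 6651\right) = -78 - 13953 = -14031$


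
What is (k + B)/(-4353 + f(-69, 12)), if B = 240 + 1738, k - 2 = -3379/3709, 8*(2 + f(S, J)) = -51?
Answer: -58723528/129410719 ≈ -0.45378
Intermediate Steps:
f(S, J) = -67/8 (f(S, J) = -2 + (⅛)*(-51) = -2 - 51/8 = -67/8)
k = 4039/3709 (k = 2 - 3379/3709 = 4039/3709 ≈ 1.0890)
B = 1978
(k + B)/(-4353 + f(-69, 12)) = (4039/3709 + 1978)/(-4353 - 67/8) = 7340441/(3709*(-34891/8)) = (7340441/3709)*(-8/34891) = -58723528/129410719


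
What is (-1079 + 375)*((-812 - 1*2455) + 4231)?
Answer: -678656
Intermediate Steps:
(-1079 + 375)*((-812 - 1*2455) + 4231) = -704*((-812 - 2455) + 4231) = -704*(-3267 + 4231) = -704*964 = -678656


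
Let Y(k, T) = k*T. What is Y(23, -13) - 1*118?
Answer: -417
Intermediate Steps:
Y(k, T) = T*k
Y(23, -13) - 1*118 = -13*23 - 1*118 = -299 - 118 = -417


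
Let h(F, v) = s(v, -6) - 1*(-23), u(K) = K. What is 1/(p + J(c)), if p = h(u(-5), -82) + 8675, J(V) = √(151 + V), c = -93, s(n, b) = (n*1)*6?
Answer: 4103/33669189 - √58/67338378 ≈ 0.00012175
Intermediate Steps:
s(n, b) = 6*n (s(n, b) = n*6 = 6*n)
h(F, v) = 23 + 6*v (h(F, v) = 6*v - 1*(-23) = 6*v + 23 = 23 + 6*v)
p = 8206 (p = (23 + 6*(-82)) + 8675 = (23 - 492) + 8675 = -469 + 8675 = 8206)
1/(p + J(c)) = 1/(8206 + √(151 - 93)) = 1/(8206 + √58)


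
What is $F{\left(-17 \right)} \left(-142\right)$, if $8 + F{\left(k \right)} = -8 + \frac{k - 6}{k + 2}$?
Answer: $\frac{30814}{15} \approx 2054.3$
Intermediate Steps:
$F{\left(k \right)} = -16 + \frac{-6 + k}{2 + k}$ ($F{\left(k \right)} = -8 + \left(-8 + \frac{k - 6}{k + 2}\right) = -8 + \left(-8 + \frac{-6 + k}{2 + k}\right) = -16 + \frac{-6 + k}{2 + k}$)
$F{\left(-17 \right)} \left(-142\right) = \frac{-38 - -255}{2 - 17} \left(-142\right) = \frac{-38 + 255}{-15} \left(-142\right) = \left(- \frac{1}{15}\right) 217 \left(-142\right) = \left(- \frac{217}{15}\right) \left(-142\right) = \frac{30814}{15}$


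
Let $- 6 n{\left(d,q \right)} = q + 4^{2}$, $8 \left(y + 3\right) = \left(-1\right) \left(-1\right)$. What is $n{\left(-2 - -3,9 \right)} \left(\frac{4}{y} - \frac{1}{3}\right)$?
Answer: $\frac{2975}{414} \approx 7.186$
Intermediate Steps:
$y = - \frac{23}{8}$ ($y = -3 + \frac{\left(-1\right) \left(-1\right)}{8} = -3 + \frac{1}{8} \cdot 1 = -3 + \frac{1}{8} = - \frac{23}{8} \approx -2.875$)
$n{\left(d,q \right)} = - \frac{8}{3} - \frac{q}{6}$ ($n{\left(d,q \right)} = - \frac{q + 4^{2}}{6} = - \frac{q + 16}{6} = - \frac{16 + q}{6} = - \frac{8}{3} - \frac{q}{6}$)
$n{\left(-2 - -3,9 \right)} \left(\frac{4}{y} - \frac{1}{3}\right) = \left(- \frac{8}{3} - \frac{3}{2}\right) \left(\frac{4}{- \frac{23}{8}} - \frac{1}{3}\right) = \left(- \frac{8}{3} - \frac{3}{2}\right) \left(4 \left(- \frac{8}{23}\right) - \frac{1}{3}\right) = - \frac{25 \left(- \frac{32}{23} - \frac{1}{3}\right)}{6} = \left(- \frac{25}{6}\right) \left(- \frac{119}{69}\right) = \frac{2975}{414}$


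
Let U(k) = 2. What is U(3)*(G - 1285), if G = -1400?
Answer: -5370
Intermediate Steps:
U(3)*(G - 1285) = 2*(-1400 - 1285) = 2*(-2685) = -5370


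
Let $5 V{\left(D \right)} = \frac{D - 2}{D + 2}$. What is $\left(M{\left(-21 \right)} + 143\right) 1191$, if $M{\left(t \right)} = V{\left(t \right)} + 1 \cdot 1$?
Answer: $\frac{16320273}{95} \approx 1.7179 \cdot 10^{5}$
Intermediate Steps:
$V{\left(D \right)} = \frac{-2 + D}{5 \left(2 + D\right)}$ ($V{\left(D \right)} = \frac{\left(D - 2\right) \frac{1}{D + 2}}{5} = \frac{\left(-2 + D\right) \frac{1}{2 + D}}{5} = \frac{\frac{1}{2 + D} \left(-2 + D\right)}{5} = \frac{-2 + D}{5 \left(2 + D\right)}$)
$M{\left(t \right)} = 1 + \frac{-2 + t}{5 \left(2 + t\right)}$ ($M{\left(t \right)} = \frac{-2 + t}{5 \left(2 + t\right)} + 1 \cdot 1 = \frac{-2 + t}{5 \left(2 + t\right)} + 1 = 1 + \frac{-2 + t}{5 \left(2 + t\right)}$)
$\left(M{\left(-21 \right)} + 143\right) 1191 = \left(\frac{2 \left(4 + 3 \left(-21\right)\right)}{5 \left(2 - 21\right)} + 143\right) 1191 = \left(\frac{2 \left(4 - 63\right)}{5 \left(-19\right)} + 143\right) 1191 = \left(\frac{2}{5} \left(- \frac{1}{19}\right) \left(-59\right) + 143\right) 1191 = \left(\frac{118}{95} + 143\right) 1191 = \frac{13703}{95} \cdot 1191 = \frac{16320273}{95}$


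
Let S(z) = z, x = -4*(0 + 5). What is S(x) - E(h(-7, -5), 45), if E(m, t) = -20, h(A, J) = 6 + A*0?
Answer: 0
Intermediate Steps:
h(A, J) = 6 (h(A, J) = 6 + 0 = 6)
x = -20 (x = -4*5 = -20)
S(x) - E(h(-7, -5), 45) = -20 - 1*(-20) = -20 + 20 = 0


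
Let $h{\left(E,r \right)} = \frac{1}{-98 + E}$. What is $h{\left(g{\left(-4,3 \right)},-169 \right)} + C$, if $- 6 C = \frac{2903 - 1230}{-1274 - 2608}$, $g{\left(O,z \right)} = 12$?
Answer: $\frac{60293}{1001556} \approx 0.060199$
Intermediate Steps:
$C = \frac{1673}{23292}$ ($C = - \frac{\left(2903 - 1230\right) \frac{1}{-1274 - 2608}}{6} = - \frac{1673 \frac{1}{-3882}}{6} = - \frac{1673 \left(- \frac{1}{3882}\right)}{6} = \left(- \frac{1}{6}\right) \left(- \frac{1673}{3882}\right) = \frac{1673}{23292} \approx 0.071827$)
$h{\left(g{\left(-4,3 \right)},-169 \right)} + C = \frac{1}{-98 + 12} + \frac{1673}{23292} = \frac{1}{-86} + \frac{1673}{23292} = - \frac{1}{86} + \frac{1673}{23292} = \frac{60293}{1001556}$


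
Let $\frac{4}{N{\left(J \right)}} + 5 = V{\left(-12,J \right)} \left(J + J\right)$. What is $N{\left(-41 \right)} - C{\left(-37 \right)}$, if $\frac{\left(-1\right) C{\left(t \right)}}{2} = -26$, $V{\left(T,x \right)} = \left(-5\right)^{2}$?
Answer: $- \frac{106864}{2055} \approx -52.002$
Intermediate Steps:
$V{\left(T,x \right)} = 25$
$C{\left(t \right)} = 52$ ($C{\left(t \right)} = \left(-2\right) \left(-26\right) = 52$)
$N{\left(J \right)} = \frac{4}{-5 + 50 J}$ ($N{\left(J \right)} = \frac{4}{-5 + 25 \left(J + J\right)} = \frac{4}{-5 + 25 \cdot 2 J} = \frac{4}{-5 + 50 J}$)
$N{\left(-41 \right)} - C{\left(-37 \right)} = \frac{4}{5 \left(-1 + 10 \left(-41\right)\right)} - 52 = \frac{4}{5 \left(-1 - 410\right)} - 52 = \frac{4}{5 \left(-411\right)} - 52 = \frac{4}{5} \left(- \frac{1}{411}\right) - 52 = - \frac{4}{2055} - 52 = - \frac{106864}{2055}$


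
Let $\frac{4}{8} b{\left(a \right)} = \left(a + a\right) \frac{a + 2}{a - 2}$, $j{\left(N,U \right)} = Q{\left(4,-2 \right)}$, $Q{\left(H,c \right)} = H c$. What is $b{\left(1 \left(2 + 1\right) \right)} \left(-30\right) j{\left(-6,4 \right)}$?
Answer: $14400$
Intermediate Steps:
$j{\left(N,U \right)} = -8$ ($j{\left(N,U \right)} = 4 \left(-2\right) = -8$)
$b{\left(a \right)} = \frac{4 a \left(2 + a\right)}{-2 + a}$ ($b{\left(a \right)} = 2 \left(a + a\right) \frac{a + 2}{a - 2} = 2 \cdot 2 a \frac{2 + a}{-2 + a} = 2 \frac{2 a \left(2 + a\right)}{-2 + a} = \frac{4 a \left(2 + a\right)}{-2 + a}$)
$b{\left(1 \left(2 + 1\right) \right)} \left(-30\right) j{\left(-6,4 \right)} = \frac{4 \cdot 1 \left(2 + 1\right) \left(2 + 1 \left(2 + 1\right)\right)}{-2 + 1 \left(2 + 1\right)} \left(-30\right) \left(-8\right) = \frac{4 \cdot 1 \cdot 3 \left(2 + 1 \cdot 3\right)}{-2 + 1 \cdot 3} \left(-30\right) \left(-8\right) = 4 \cdot 3 \frac{1}{-2 + 3} \left(2 + 3\right) \left(-30\right) \left(-8\right) = 4 \cdot 3 \cdot 1^{-1} \cdot 5 \left(-30\right) \left(-8\right) = 4 \cdot 3 \cdot 1 \cdot 5 \left(-30\right) \left(-8\right) = 60 \left(-30\right) \left(-8\right) = \left(-1800\right) \left(-8\right) = 14400$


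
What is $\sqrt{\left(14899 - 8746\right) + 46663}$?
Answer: $4 \sqrt{3301} \approx 229.82$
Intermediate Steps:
$\sqrt{\left(14899 - 8746\right) + 46663} = \sqrt{6153 + 46663} = \sqrt{52816} = 4 \sqrt{3301}$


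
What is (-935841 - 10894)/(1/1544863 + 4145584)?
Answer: -1462575872305/6404359334993 ≈ -0.22837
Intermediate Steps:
(-935841 - 10894)/(1/1544863 + 4145584) = -946735/(1/1544863 + 4145584) = -946735/6404359334993/1544863 = -946735*1544863/6404359334993 = -1462575872305/6404359334993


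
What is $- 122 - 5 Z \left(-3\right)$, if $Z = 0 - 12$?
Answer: $21960$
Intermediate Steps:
$Z = -12$ ($Z = 0 - 12 = -12$)
$- 122 - 5 Z \left(-3\right) = - 122 \left(-5\right) \left(-12\right) \left(-3\right) = - 122 \cdot 60 \left(-3\right) = \left(-122\right) \left(-180\right) = 21960$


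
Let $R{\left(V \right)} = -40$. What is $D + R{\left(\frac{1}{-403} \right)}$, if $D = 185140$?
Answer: $185100$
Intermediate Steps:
$D + R{\left(\frac{1}{-403} \right)} = 185140 - 40 = 185100$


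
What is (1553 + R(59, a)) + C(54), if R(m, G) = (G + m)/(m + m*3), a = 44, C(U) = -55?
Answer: 353631/236 ≈ 1498.4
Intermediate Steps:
R(m, G) = (G + m)/(4*m) (R(m, G) = (G + m)/(m + 3*m) = (G + m)/((4*m)) = (G + m)*(1/(4*m)) = (G + m)/(4*m))
(1553 + R(59, a)) + C(54) = (1553 + (¼)*(44 + 59)/59) - 55 = (1553 + (¼)*(1/59)*103) - 55 = (1553 + 103/236) - 55 = 366611/236 - 55 = 353631/236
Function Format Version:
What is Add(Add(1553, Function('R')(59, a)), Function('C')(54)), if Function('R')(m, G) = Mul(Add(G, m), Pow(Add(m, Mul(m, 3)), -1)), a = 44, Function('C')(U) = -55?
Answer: Rational(353631, 236) ≈ 1498.4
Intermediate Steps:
Function('R')(m, G) = Mul(Rational(1, 4), Pow(m, -1), Add(G, m)) (Function('R')(m, G) = Mul(Add(G, m), Pow(Add(m, Mul(3, m)), -1)) = Mul(Add(G, m), Pow(Mul(4, m), -1)) = Mul(Add(G, m), Mul(Rational(1, 4), Pow(m, -1))) = Mul(Rational(1, 4), Pow(m, -1), Add(G, m)))
Add(Add(1553, Function('R')(59, a)), Function('C')(54)) = Add(Add(1553, Mul(Rational(1, 4), Pow(59, -1), Add(44, 59))), -55) = Add(Add(1553, Mul(Rational(1, 4), Rational(1, 59), 103)), -55) = Add(Add(1553, Rational(103, 236)), -55) = Add(Rational(366611, 236), -55) = Rational(353631, 236)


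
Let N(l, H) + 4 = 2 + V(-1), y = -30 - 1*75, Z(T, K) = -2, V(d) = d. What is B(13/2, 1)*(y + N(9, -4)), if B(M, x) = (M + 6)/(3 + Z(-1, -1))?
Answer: -1350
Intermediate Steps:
B(M, x) = 6 + M (B(M, x) = (M + 6)/(3 - 2) = (6 + M)/1 = (6 + M)*1 = 6 + M)
y = -105 (y = -30 - 75 = -105)
N(l, H) = -3 (N(l, H) = -4 + (2 - 1) = -4 + 1 = -3)
B(13/2, 1)*(y + N(9, -4)) = (6 + 13/2)*(-105 - 3) = (6 + 13*(½))*(-108) = (6 + 13/2)*(-108) = (25/2)*(-108) = -1350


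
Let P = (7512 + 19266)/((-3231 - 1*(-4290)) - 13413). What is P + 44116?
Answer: 90830381/2059 ≈ 44114.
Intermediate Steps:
P = -4463/2059 (P = 26778/((-3231 + 4290) - 13413) = 26778/(1059 - 13413) = 26778/(-12354) = 26778*(-1/12354) = -4463/2059 ≈ -2.1676)
P + 44116 = -4463/2059 + 44116 = 90830381/2059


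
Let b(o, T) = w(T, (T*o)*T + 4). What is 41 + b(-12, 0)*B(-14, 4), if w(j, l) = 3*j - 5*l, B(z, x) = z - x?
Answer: 401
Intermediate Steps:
w(j, l) = -5*l + 3*j
b(o, T) = -20 + 3*T - 5*o*T² (b(o, T) = -5*((T*o)*T + 4) + 3*T = -5*(o*T² + 4) + 3*T = -5*(4 + o*T²) + 3*T = (-20 - 5*o*T²) + 3*T = -20 + 3*T - 5*o*T²)
41 + b(-12, 0)*B(-14, 4) = 41 + (-20 + 3*0 - 5*(-12)*0²)*(-14 - 1*4) = 41 + (-20 + 0 - 5*(-12)*0)*(-14 - 4) = 41 + (-20 + 0 + 0)*(-18) = 41 - 20*(-18) = 41 + 360 = 401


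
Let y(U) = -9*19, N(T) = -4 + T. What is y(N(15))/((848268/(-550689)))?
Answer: 10463091/94252 ≈ 111.01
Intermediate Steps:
y(U) = -171
y(N(15))/((848268/(-550689))) = -171/(848268/(-550689)) = -171/(848268*(-1/550689)) = -171/(-282756/183563) = -171*(-183563/282756) = 10463091/94252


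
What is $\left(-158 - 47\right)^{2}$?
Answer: $42025$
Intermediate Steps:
$\left(-158 - 47\right)^{2} = \left(-205\right)^{2} = 42025$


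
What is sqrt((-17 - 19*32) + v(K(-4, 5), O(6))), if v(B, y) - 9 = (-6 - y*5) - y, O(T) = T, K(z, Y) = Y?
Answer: I*sqrt(658) ≈ 25.652*I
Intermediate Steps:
v(B, y) = 3 - 6*y (v(B, y) = 9 + ((-6 - y*5) - y) = 9 + ((-6 - 5*y) - y) = 9 + (-6 - 6*y) = 3 - 6*y)
sqrt((-17 - 19*32) + v(K(-4, 5), O(6))) = sqrt((-17 - 19*32) + (3 - 6*6)) = sqrt((-17 - 608) + (3 - 36)) = sqrt(-625 - 33) = sqrt(-658) = I*sqrt(658)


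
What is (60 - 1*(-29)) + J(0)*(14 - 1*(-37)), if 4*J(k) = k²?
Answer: 89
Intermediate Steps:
J(k) = k²/4
(60 - 1*(-29)) + J(0)*(14 - 1*(-37)) = (60 - 1*(-29)) + ((¼)*0²)*(14 - 1*(-37)) = (60 + 29) + ((¼)*0)*(14 + 37) = 89 + 0*51 = 89 + 0 = 89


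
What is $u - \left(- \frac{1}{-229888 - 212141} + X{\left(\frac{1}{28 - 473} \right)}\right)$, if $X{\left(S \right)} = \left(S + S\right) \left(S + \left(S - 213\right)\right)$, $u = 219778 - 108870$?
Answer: $\frac{9708003178140629}{87532792725} \approx 1.1091 \cdot 10^{5}$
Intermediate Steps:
$u = 110908$
$X{\left(S \right)} = 2 S \left(-213 + 2 S\right)$ ($X{\left(S \right)} = 2 S \left(S + \left(S - 213\right)\right) = 2 S \left(S + \left(-213 + S\right)\right) = 2 S \left(-213 + 2 S\right)$)
$u - \left(- \frac{1}{-229888 - 212141} + X{\left(\frac{1}{28 - 473} \right)}\right) = 110908 - \left(- \frac{1}{-229888 - 212141} + \frac{2 \left(-213 + \frac{2}{28 - 473}\right)}{28 - 473}\right) = 110908 + \left(\frac{1}{-442029} - \frac{2 \left(-213 + \frac{2}{-445}\right)}{-445}\right) = 110908 - \left(\frac{1}{442029} + 2 \left(- \frac{1}{445}\right) \left(-213 + 2 \left(- \frac{1}{445}\right)\right)\right) = 110908 - \left(\frac{1}{442029} + 2 \left(- \frac{1}{445}\right) \left(-213 - \frac{2}{445}\right)\right) = 110908 - \left(\frac{1}{442029} + 2 \left(- \frac{1}{445}\right) \left(- \frac{94787}{445}\right)\right) = 110908 - \frac{83797403671}{87532792725} = \frac{9708003178140629}{87532792725}$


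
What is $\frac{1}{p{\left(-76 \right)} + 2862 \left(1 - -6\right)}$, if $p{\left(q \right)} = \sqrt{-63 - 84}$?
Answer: $\frac{954}{19112443} - \frac{i \sqrt{3}}{57337329} \approx 4.9915 \cdot 10^{-5} - 3.0208 \cdot 10^{-8} i$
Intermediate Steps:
$p{\left(q \right)} = 7 i \sqrt{3}$ ($p{\left(q \right)} = \sqrt{-147} = 7 i \sqrt{3}$)
$\frac{1}{p{\left(-76 \right)} + 2862 \left(1 - -6\right)} = \frac{1}{7 i \sqrt{3} + 2862 \left(1 - -6\right)} = \frac{1}{7 i \sqrt{3} + 2862 \left(1 + 6\right)} = \frac{1}{7 i \sqrt{3} + 2862 \cdot 7} = \frac{1}{7 i \sqrt{3} + 20034} = \frac{1}{20034 + 7 i \sqrt{3}}$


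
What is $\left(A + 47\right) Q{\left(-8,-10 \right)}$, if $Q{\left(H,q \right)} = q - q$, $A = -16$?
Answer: $0$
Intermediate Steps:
$Q{\left(H,q \right)} = 0$
$\left(A + 47\right) Q{\left(-8,-10 \right)} = \left(-16 + 47\right) 0 = 31 \cdot 0 = 0$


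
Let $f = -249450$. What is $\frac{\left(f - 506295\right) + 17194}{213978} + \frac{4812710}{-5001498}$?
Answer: $- \frac{787279234963}{178368423174} \approx -4.4138$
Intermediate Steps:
$\frac{\left(f - 506295\right) + 17194}{213978} + \frac{4812710}{-5001498} = \frac{\left(-249450 - 506295\right) + 17194}{213978} + \frac{4812710}{-5001498} = \left(-755745 + 17194\right) \frac{1}{213978} + 4812710 \left(- \frac{1}{5001498}\right) = \left(-738551\right) \frac{1}{213978} - \frac{2406355}{2500749} = - \frac{738551}{213978} - \frac{2406355}{2500749} = - \frac{787279234963}{178368423174}$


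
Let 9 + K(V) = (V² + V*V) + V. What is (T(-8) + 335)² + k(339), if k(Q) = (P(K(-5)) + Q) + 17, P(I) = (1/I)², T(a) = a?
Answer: 139041361/1296 ≈ 1.0729e+5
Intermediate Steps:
K(V) = -9 + V + 2*V² (K(V) = -9 + ((V² + V*V) + V) = -9 + ((V² + V²) + V) = -9 + (2*V² + V) = -9 + (V + 2*V²) = -9 + V + 2*V²)
P(I) = I⁻²
k(Q) = 22033/1296 + Q (k(Q) = ((-9 - 5 + 2*(-5)²)⁻² + Q) + 17 = ((-9 - 5 + 2*25)⁻² + Q) + 17 = ((-9 - 5 + 50)⁻² + Q) + 17 = (36⁻² + Q) + 17 = (1/1296 + Q) + 17 = 22033/1296 + Q)
(T(-8) + 335)² + k(339) = (-8 + 335)² + (22033/1296 + 339) = 327² + 461377/1296 = 106929 + 461377/1296 = 139041361/1296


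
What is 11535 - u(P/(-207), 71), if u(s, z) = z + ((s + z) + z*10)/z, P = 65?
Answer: 168324806/14697 ≈ 11453.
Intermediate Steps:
u(s, z) = z + (s + 11*z)/z (u(s, z) = z + ((s + z) + 10*z)/z = z + (s + 11*z)/z)
11535 - u(P/(-207), 71) = 11535 - (11 + 71 + (65/(-207))/71) = 11535 - (11 + 71 + (65*(-1/207))*(1/71)) = 11535 - (11 + 71 - 65/207*1/71) = 11535 - (11 + 71 - 65/14697) = 11535 - 1*1205089/14697 = 11535 - 1205089/14697 = 168324806/14697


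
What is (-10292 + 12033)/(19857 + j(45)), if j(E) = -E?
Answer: 1741/19812 ≈ 0.087876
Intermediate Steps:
(-10292 + 12033)/(19857 + j(45)) = (-10292 + 12033)/(19857 - 1*45) = 1741/(19857 - 45) = 1741/19812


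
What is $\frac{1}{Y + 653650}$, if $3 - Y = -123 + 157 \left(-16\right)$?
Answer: $\frac{1}{656288} \approx 1.5237 \cdot 10^{-6}$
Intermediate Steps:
$Y = 2638$ ($Y = 3 - \left(-123 + 157 \left(-16\right)\right) = 3 - \left(-123 - 2512\right) = 3 - -2635 = 3 + 2635 = 2638$)
$\frac{1}{Y + 653650} = \frac{1}{2638 + 653650} = \frac{1}{656288}$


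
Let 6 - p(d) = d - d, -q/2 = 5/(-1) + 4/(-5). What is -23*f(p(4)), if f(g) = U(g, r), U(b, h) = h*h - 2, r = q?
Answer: -76222/25 ≈ -3048.9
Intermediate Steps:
q = 58/5 (q = -2*(5/(-1) + 4/(-5)) = -2*(5*(-1) + 4*(-⅕)) = -2*(-5 - ⅘) = -2*(-29/5) = 58/5 ≈ 11.600)
p(d) = 6 (p(d) = 6 - (d - d) = 6 - 1*0 = 6 + 0 = 6)
r = 58/5 ≈ 11.600
U(b, h) = -2 + h² (U(b, h) = h² - 2 = -2 + h²)
f(g) = 3314/25 (f(g) = -2 + (58/5)² = -2 + 3364/25 = 3314/25)
-23*f(p(4)) = -23*3314/25 = -76222/25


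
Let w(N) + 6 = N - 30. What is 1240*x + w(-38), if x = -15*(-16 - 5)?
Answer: 390526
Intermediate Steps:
x = 315 (x = -15*(-21) = 315)
w(N) = -36 + N (w(N) = -6 + (N - 30) = -6 + (-30 + N) = -36 + N)
1240*x + w(-38) = 1240*315 + (-36 - 38) = 390600 - 74 = 390526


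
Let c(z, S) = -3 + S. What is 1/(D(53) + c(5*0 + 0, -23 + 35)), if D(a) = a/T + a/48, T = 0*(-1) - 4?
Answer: -48/151 ≈ -0.31788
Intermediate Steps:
T = -4 (T = 0 - 4 = -4)
D(a) = -11*a/48 (D(a) = a/(-4) + a/48 = a*(-¼) + a*(1/48) = -a/4 + a/48 = -11*a/48)
1/(D(53) + c(5*0 + 0, -23 + 35)) = 1/(-11/48*53 + (-3 + (-23 + 35))) = 1/(-583/48 + (-3 + 12)) = 1/(-583/48 + 9) = 1/(-151/48) = -48/151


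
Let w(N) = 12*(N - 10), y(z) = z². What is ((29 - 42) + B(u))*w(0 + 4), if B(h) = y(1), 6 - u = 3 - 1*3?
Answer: 864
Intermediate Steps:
w(N) = -120 + 12*N (w(N) = 12*(-10 + N) = -120 + 12*N)
u = 6 (u = 6 - (3 - 1*3) = 6 - (3 - 3) = 6 - 1*0 = 6 + 0 = 6)
B(h) = 1 (B(h) = 1² = 1)
((29 - 42) + B(u))*w(0 + 4) = ((29 - 42) + 1)*(-120 + 12*(0 + 4)) = (-13 + 1)*(-120 + 12*4) = -12*(-120 + 48) = -12*(-72) = 864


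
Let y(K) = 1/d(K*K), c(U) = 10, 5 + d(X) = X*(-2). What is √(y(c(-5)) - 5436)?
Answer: I*√228448105/205 ≈ 73.729*I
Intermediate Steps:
d(X) = -5 - 2*X (d(X) = -5 + X*(-2) = -5 - 2*X)
y(K) = 1/(-5 - 2*K²) (y(K) = 1/(-5 - 2*K*K) = 1/(-5 - 2*K²))
√(y(c(-5)) - 5436) = √(-1/(5 + 2*10²) - 5436) = √(-1/(5 + 2*100) - 5436) = √(-1/(5 + 200) - 5436) = √(-1/205 - 5436) = √(-1114381/205) = I*√228448105/205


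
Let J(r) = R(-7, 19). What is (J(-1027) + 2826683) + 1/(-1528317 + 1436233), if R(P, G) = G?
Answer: 260294026967/92084 ≈ 2.8267e+6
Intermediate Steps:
J(r) = 19
(J(-1027) + 2826683) + 1/(-1528317 + 1436233) = (19 + 2826683) + 1/(-1528317 + 1436233) = 2826702 + 1/(-92084) = 2826702 - 1/92084 = 260294026967/92084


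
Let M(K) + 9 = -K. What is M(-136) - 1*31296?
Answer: -31169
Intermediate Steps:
M(K) = -9 - K
M(-136) - 1*31296 = (-9 - 1*(-136)) - 1*31296 = (-9 + 136) - 31296 = 127 - 31296 = -31169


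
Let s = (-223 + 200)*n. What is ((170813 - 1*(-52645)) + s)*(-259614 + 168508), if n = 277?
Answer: -19777928222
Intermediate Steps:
s = -6371 (s = (-223 + 200)*277 = -23*277 = -6371)
((170813 - 1*(-52645)) + s)*(-259614 + 168508) = ((170813 - 1*(-52645)) - 6371)*(-259614 + 168508) = ((170813 + 52645) - 6371)*(-91106) = (223458 - 6371)*(-91106) = 217087*(-91106) = -19777928222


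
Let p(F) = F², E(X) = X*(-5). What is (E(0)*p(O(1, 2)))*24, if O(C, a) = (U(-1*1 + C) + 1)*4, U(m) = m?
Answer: 0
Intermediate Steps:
E(X) = -5*X
O(C, a) = 4*C (O(C, a) = ((-1*1 + C) + 1)*4 = ((-1 + C) + 1)*4 = C*4 = 4*C)
(E(0)*p(O(1, 2)))*24 = ((-5*0)*(4*1)²)*24 = (0*4²)*24 = (0*16)*24 = 0*24 = 0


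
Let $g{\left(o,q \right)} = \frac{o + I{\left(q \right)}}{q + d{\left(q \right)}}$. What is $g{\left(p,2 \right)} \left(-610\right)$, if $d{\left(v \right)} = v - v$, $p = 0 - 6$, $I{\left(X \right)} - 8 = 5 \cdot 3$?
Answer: $-5185$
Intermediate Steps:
$I{\left(X \right)} = 23$ ($I{\left(X \right)} = 8 + 5 \cdot 3 = 8 + 15 = 23$)
$p = -6$ ($p = 0 - 6 = -6$)
$d{\left(v \right)} = 0$
$g{\left(o,q \right)} = \frac{23 + o}{q}$ ($g{\left(o,q \right)} = \frac{o + 23}{q + 0} = \frac{23 + o}{q}$)
$g{\left(p,2 \right)} \left(-610\right) = \frac{23 - 6}{2} \left(-610\right) = \frac{1}{2} \cdot 17 \left(-610\right) = \frac{17}{2} \left(-610\right) = -5185$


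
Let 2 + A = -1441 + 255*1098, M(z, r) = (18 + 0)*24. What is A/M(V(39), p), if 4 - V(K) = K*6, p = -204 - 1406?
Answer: 92849/144 ≈ 644.79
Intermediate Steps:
p = -1610
V(K) = 4 - 6*K (V(K) = 4 - K*6 = 4 - 6*K)
M(z, r) = 432 (M(z, r) = 18*24 = 432)
A = 278547 (A = -2 + (-1441 + 255*1098) = -2 + (-1441 + 279990) = -2 + 278549 = 278547)
A/M(V(39), p) = 278547/432 = 278547*(1/432) = 92849/144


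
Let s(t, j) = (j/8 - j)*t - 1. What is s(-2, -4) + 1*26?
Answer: 18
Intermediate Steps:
s(t, j) = -1 - 7*j*t/8 (s(t, j) = (j*(⅛) - j)*t - 1 = (j/8 - j)*t - 1 = (-7*j/8)*t - 1 = -7*j*t/8 - 1 = -1 - 7*j*t/8)
s(-2, -4) + 1*26 = (-1 - 7/8*(-4)*(-2)) + 1*26 = (-1 - 7) + 26 = -8 + 26 = 18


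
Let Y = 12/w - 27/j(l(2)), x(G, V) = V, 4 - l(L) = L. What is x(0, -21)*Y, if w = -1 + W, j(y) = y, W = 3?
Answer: 315/2 ≈ 157.50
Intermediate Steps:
l(L) = 4 - L
w = 2 (w = -1 + 3 = 2)
Y = -15/2 (Y = 12/2 - 27/(4 - 1*2) = 12*(1/2) - 27/(4 - 2) = 6 - 27/2 = -15/2 ≈ -7.5000)
x(0, -21)*Y = -21*(-15/2) = 315/2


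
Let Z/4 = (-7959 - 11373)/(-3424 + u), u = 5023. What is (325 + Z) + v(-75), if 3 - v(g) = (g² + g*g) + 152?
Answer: -5928218/533 ≈ -11122.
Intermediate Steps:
Z = -25776/533 (Z = 4*((-7959 - 11373)/(-3424 + 5023)) = 4*(-19332/1599) = 4*(-19332*1/1599) = 4*(-6444/533) = -25776/533 ≈ -48.360)
v(g) = -149 - 2*g² (v(g) = 3 - ((g² + g*g) + 152) = 3 - ((g² + g²) + 152) = 3 - (2*g² + 152) = 3 - (152 + 2*g²) = 3 + (-152 - 2*g²) = -149 - 2*g²)
(325 + Z) + v(-75) = (325 - 25776/533) + (-149 - 2*(-75)²) = 147449/533 + (-149 - 2*5625) = 147449/533 + (-149 - 11250) = 147449/533 - 11399 = -5928218/533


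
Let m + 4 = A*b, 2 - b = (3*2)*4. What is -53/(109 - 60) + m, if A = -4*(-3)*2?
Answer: -26121/49 ≈ -533.08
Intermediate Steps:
b = -22 (b = 2 - 3*2*4 = 2 - 6*4 = 2 - 1*24 = 2 - 24 = -22)
A = 24 (A = 12*2 = 24)
m = -532 (m = -4 + 24*(-22) = -4 - 528 = -532)
-53/(109 - 60) + m = -53/(109 - 60) - 532 = -53/49 - 532 = -26121/49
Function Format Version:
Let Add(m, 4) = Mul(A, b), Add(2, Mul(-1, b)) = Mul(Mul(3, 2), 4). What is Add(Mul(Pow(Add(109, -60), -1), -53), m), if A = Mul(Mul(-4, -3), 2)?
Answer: Rational(-26121, 49) ≈ -533.08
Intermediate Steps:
b = -22 (b = Add(2, Mul(-1, Mul(Mul(3, 2), 4))) = Add(2, Mul(-1, Mul(6, 4))) = Add(2, Mul(-1, 24)) = Add(2, -24) = -22)
A = 24 (A = Mul(12, 2) = 24)
m = -532 (m = Add(-4, Mul(24, -22)) = Add(-4, -528) = -532)
Add(Mul(Pow(Add(109, -60), -1), -53), m) = Add(Mul(Pow(Add(109, -60), -1), -53), -532) = Add(Mul(Pow(49, -1), -53), -532) = Add(Mul(Rational(1, 49), -53), -532) = Add(Rational(-53, 49), -532) = Rational(-26121, 49)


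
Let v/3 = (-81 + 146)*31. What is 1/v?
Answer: 1/6045 ≈ 0.00016543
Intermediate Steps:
v = 6045 (v = 3*((-81 + 146)*31) = 3*(65*31) = 3*2015 = 6045)
1/v = 1/6045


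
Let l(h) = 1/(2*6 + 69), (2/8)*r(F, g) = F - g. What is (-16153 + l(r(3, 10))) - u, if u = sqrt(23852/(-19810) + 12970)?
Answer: -1308392/81 - 2*sqrt(318088981805)/9905 ≈ -16267.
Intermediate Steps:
r(F, g) = -4*g + 4*F (r(F, g) = 4*(F - g) = -4*g + 4*F)
l(h) = 1/81 (l(h) = 1/(12 + 69) = 1/81)
u = 2*sqrt(318088981805)/9905 (u = sqrt(23852*(-1/19810) + 12970) = sqrt(-11926/9905 + 12970) = sqrt(128455924/9905) = 2*sqrt(318088981805)/9905 ≈ 113.88)
(-16153 + l(r(3, 10))) - u = (-16153 + 1/81) - 2*sqrt(318088981805)/9905 = -1308392/81 - 2*sqrt(318088981805)/9905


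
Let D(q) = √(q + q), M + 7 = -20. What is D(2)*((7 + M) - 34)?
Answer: -108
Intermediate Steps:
M = -27 (M = -7 - 20 = -27)
D(q) = √2*√q (D(q) = √(2*q) = √2*√q)
D(2)*((7 + M) - 34) = (√2*√2)*((7 - 27) - 34) = 2*(-20 - 34) = 2*(-54) = -108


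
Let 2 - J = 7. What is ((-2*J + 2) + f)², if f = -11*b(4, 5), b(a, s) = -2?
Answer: 1156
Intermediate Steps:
J = -5 (J = 2 - 1*7 = 2 - 7 = -5)
f = 22 (f = -11*(-2) = 22)
((-2*J + 2) + f)² = ((-2*(-5) + 2) + 22)² = ((10 + 2) + 22)² = (12 + 22)² = 34² = 1156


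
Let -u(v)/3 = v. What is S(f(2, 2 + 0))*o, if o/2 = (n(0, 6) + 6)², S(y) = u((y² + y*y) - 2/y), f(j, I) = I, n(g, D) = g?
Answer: -1512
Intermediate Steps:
u(v) = -3*v
S(y) = -6*y² + 6/y (S(y) = -3*((y² + y*y) - 2/y) = -3*((y² + y²) - 2/y) = -3*(2*y² - 2/y) = -3*(-2/y + 2*y²) = -6*y² + 6/y)
o = 72 (o = 2*(0 + 6)² = 2*6² = 2*36 = 72)
S(f(2, 2 + 0))*o = (6*(1 - (2 + 0)³)/(2 + 0))*72 = (6*(1 - 1*2³)/2)*72 = (6*(½)*(1 - 1*8))*72 = (6*(½)*(1 - 8))*72 = (6*(½)*(-7))*72 = -21*72 = -1512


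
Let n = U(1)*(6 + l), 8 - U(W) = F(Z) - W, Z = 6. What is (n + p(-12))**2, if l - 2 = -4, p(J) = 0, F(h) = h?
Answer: 144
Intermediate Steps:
U(W) = 2 + W (U(W) = 8 - (6 - W) = 8 + (-6 + W) = 2 + W)
l = -2 (l = 2 - 4 = -2)
n = 12 (n = (2 + 1)*(6 - 2) = 3*4 = 12)
(n + p(-12))**2 = (12 + 0)**2 = 12**2 = 144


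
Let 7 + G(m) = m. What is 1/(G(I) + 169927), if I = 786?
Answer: 1/170706 ≈ 5.8580e-6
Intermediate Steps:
G(m) = -7 + m
1/(G(I) + 169927) = 1/((-7 + 786) + 169927) = 1/(779 + 169927) = 1/170706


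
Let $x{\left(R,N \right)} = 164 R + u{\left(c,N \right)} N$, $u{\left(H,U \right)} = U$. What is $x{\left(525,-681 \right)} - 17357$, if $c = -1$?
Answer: $532504$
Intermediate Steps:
$x{\left(R,N \right)} = N^{2} + 164 R$ ($x{\left(R,N \right)} = 164 R + N N = 164 R + N^{2} = N^{2} + 164 R$)
$x{\left(525,-681 \right)} - 17357 = \left(\left(-681\right)^{2} + 164 \cdot 525\right) - 17357 = \left(463761 + 86100\right) - 17357 = 549861 - 17357 = 532504$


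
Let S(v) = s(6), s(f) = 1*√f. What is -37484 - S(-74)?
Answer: -37484 - √6 ≈ -37486.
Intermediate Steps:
s(f) = √f
S(v) = √6
-37484 - S(-74) = -37484 - √6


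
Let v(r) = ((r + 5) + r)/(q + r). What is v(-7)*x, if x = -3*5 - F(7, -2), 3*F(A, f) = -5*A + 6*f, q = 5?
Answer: 3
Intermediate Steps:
v(r) = (5 + 2*r)/(5 + r) (v(r) = ((r + 5) + r)/(5 + r) = ((5 + r) + r)/(5 + r) = (5 + 2*r)/(5 + r))
F(A, f) = 2*f - 5*A/3 (F(A, f) = (-5*A + 6*f)/3 = 2*f - 5*A/3)
x = ⅔ (x = -3*5 - (2*(-2) - 5/3*7) = -15 - (-4 - 35/3) = -15 - 1*(-47/3) = -15 + 47/3 = ⅔ ≈ 0.66667)
v(-7)*x = ((5 + 2*(-7))/(5 - 7))*(⅔) = ((5 - 14)/(-2))*(⅔) = -½*(-9)*(⅔) = (9/2)*(⅔) = 3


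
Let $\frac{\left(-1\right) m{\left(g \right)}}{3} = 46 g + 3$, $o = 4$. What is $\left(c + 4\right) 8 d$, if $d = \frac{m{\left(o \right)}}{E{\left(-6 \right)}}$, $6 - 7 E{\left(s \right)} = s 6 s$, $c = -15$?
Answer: $- \frac{8228}{5} \approx -1645.6$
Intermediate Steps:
$E{\left(s \right)} = \frac{6}{7} - \frac{6 s^{2}}{7}$ ($E{\left(s \right)} = \frac{6}{7} - \frac{s 6 s}{7} = \frac{6}{7} - \frac{6 s s}{7} = \frac{6}{7} - \frac{6 s^{2}}{7}$)
$m{\left(g \right)} = -9 - 138 g$ ($m{\left(g \right)} = - 3 \left(46 g + 3\right) = - 3 \left(3 + 46 g\right) = -9 - 138 g$)
$d = \frac{187}{10}$ ($d = \frac{-9 - 552}{\frac{6}{7} - \frac{6 \left(-6\right)^{2}}{7}} = \frac{-9 - 552}{\frac{6}{7} - \frac{216}{7}} = - \frac{561}{\frac{6}{7} - \frac{216}{7}} = - \frac{561}{-30} = \left(-561\right) \left(- \frac{1}{30}\right) = \frac{187}{10} \approx 18.7$)
$\left(c + 4\right) 8 d = \left(-15 + 4\right) 8 \cdot \frac{187}{10} = \left(-11\right) 8 \cdot \frac{187}{10} = \left(-88\right) \frac{187}{10} = - \frac{8228}{5}$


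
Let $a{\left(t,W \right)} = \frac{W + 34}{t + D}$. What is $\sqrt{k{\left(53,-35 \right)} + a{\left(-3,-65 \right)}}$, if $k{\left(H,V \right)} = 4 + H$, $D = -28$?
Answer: $\sqrt{58} \approx 7.6158$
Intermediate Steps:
$a{\left(t,W \right)} = \frac{34 + W}{-28 + t}$ ($a{\left(t,W \right)} = \frac{W + 34}{t - 28} = \frac{34 + W}{-28 + t}$)
$\sqrt{k{\left(53,-35 \right)} + a{\left(-3,-65 \right)}} = \sqrt{\left(4 + 53\right) + \frac{34 - 65}{-28 - 3}} = \sqrt{57 + \frac{1}{-31} \left(-31\right)} = \sqrt{57 - -1} = \sqrt{57 + 1} = \sqrt{58}$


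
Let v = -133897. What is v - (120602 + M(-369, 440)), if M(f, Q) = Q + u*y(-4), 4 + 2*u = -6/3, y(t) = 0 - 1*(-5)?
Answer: -254924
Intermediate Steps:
y(t) = 5 (y(t) = 0 + 5 = 5)
u = -3 (u = -2 + (-6/3)/2 = -2 + (-6*⅓)/2 = -2 + (½)*(-2) = -2 - 1 = -3)
M(f, Q) = -15 + Q (M(f, Q) = Q - 3*5 = Q - 15 = -15 + Q)
v - (120602 + M(-369, 440)) = -133897 - (120602 + (-15 + 440)) = -133897 - (120602 + 425) = -133897 - 1*121027 = -133897 - 121027 = -254924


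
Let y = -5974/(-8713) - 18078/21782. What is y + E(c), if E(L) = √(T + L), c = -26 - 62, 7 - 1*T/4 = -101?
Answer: -13693973/94893283 + 2*√86 ≈ 18.403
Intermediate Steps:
T = 432 (T = 28 - 4*(-101) = 28 + 404 = 432)
c = -88
y = -13693973/94893283 (y = -5974*(-1/8713) - 18078*1/21782 = 5974/8713 - 9039/10891 = -13693973/94893283 ≈ -0.14431)
E(L) = √(432 + L)
y + E(c) = -13693973/94893283 + √(432 - 88) = -13693973/94893283 + √344 = -13693973/94893283 + 2*√86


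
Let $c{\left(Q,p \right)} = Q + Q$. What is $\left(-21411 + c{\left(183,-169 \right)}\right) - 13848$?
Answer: $-34893$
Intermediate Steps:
$c{\left(Q,p \right)} = 2 Q$
$\left(-21411 + c{\left(183,-169 \right)}\right) - 13848 = \left(-21411 + 2 \cdot 183\right) - 13848 = \left(-21411 + 366\right) - 13848 = -21045 - 13848 = -34893$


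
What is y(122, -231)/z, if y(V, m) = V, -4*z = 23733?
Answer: -488/23733 ≈ -0.020562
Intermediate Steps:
z = -23733/4 (z = -¼*23733 = -23733/4 ≈ -5933.3)
y(122, -231)/z = 122/(-23733/4) = 122*(-4/23733) = -488/23733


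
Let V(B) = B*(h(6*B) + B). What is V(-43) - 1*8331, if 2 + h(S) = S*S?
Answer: -2868648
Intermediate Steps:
h(S) = -2 + S² (h(S) = -2 + S*S = -2 + S²)
V(B) = B*(-2 + B + 36*B²) (V(B) = B*((-2 + (6*B)²) + B) = B*((-2 + 36*B²) + B) = B*(-2 + B + 36*B²))
V(-43) - 1*8331 = -43*(-2 - 43 + 36*(-43)²) - 1*8331 = -43*(-2 - 43 + 36*1849) - 8331 = -43*(-2 - 43 + 66564) - 8331 = -43*66519 - 8331 = -2860317 - 8331 = -2868648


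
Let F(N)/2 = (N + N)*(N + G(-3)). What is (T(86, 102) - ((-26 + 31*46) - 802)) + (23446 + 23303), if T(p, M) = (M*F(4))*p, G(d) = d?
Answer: 186503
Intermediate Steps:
F(N) = 4*N*(-3 + N) (F(N) = 2*((N + N)*(N - 3)) = 2*((2*N)*(-3 + N)) = 2*(2*N*(-3 + N)) = 4*N*(-3 + N))
T(p, M) = 16*M*p (T(p, M) = (M*(4*4*(-3 + 4)))*p = (M*(4*4*1))*p = (M*16)*p = (16*M)*p = 16*M*p)
(T(86, 102) - ((-26 + 31*46) - 802)) + (23446 + 23303) = (16*102*86 - ((-26 + 31*46) - 802)) + (23446 + 23303) = (140352 - ((-26 + 1426) - 802)) + 46749 = (140352 - (1400 - 802)) + 46749 = (140352 - 1*598) + 46749 = (140352 - 598) + 46749 = 139754 + 46749 = 186503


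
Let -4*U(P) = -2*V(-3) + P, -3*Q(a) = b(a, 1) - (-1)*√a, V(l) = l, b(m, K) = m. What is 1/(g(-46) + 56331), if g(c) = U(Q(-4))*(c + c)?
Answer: 508497/28729913117 + 138*I/28729913117 ≈ 1.7699e-5 + 4.8034e-9*I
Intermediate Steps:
Q(a) = -a/3 - √a/3 (Q(a) = -(a - (-1)*√a)/3 = -(a + √a)/3 = -a/3 - √a/3)
U(P) = -3/2 - P/4 (U(P) = -(-2*(-3) + P)/4 = -(6 + P)/4 = -3/2 - P/4)
g(c) = 2*c*(-11/6 + I/6) (g(c) = (-3/2 - (-⅓*(-4) - 2*I/3)/4)*(c + c) = (-3/2 - (4/3 - 2*I/3)/4)*(2*c) = (-3/2 + (-⅓ + I/6))*(2*c) = (-11/6 + I/6)*(2*c) = 2*c*(-11/6 + I/6))
1/(g(-46) + 56331) = 1/((⅓)*(-46)*(-11 + I) + 56331) = 1/((506/3 - 46*I/3) + 56331) = 1/(169499/3 - 46*I/3) = 9*(169499/3 + 46*I/3)/28729913117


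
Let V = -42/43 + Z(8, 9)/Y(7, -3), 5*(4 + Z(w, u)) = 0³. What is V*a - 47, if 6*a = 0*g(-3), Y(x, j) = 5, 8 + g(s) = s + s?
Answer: -47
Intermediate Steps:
g(s) = -8 + 2*s (g(s) = -8 + (s + s) = -8 + 2*s)
Z(w, u) = -4 (Z(w, u) = -4 + (⅕)*0³ = -4 + (⅕)*0 = -4 + 0 = -4)
V = -382/215 (V = -42/43 - 4/5 = -42*1/43 - 4*⅕ = -42/43 - ⅘ = -382/215 ≈ -1.7767)
a = 0 (a = (0*(-8 + 2*(-3)))/6 = (0*(-8 - 6))/6 = (0*(-14))/6 = (⅙)*0 = 0)
V*a - 47 = -382/215*0 - 47 = 0 - 47 = -47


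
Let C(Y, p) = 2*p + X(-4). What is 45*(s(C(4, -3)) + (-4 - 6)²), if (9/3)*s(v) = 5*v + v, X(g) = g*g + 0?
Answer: 5400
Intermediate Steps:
X(g) = g² (X(g) = g² + 0 = g²)
C(Y, p) = 16 + 2*p (C(Y, p) = 2*p + (-4)² = 2*p + 16 = 16 + 2*p)
s(v) = 2*v (s(v) = (5*v + v)/3 = (6*v)/3 = 2*v)
45*(s(C(4, -3)) + (-4 - 6)²) = 45*(2*(16 + 2*(-3)) + (-4 - 6)²) = 45*(2*(16 - 6) + (-10)²) = 45*(2*10 + 100) = 45*(20 + 100) = 45*120 = 5400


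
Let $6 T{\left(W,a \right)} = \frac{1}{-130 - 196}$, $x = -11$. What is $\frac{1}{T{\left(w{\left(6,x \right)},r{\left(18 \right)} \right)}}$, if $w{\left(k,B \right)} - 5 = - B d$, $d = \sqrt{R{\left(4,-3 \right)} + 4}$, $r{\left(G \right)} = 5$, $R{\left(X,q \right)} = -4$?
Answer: $-1956$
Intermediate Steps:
$d = 0$ ($d = \sqrt{-4 + 4} = \sqrt{0} = 0$)
$w{\left(k,B \right)} = 5$ ($w{\left(k,B \right)} = 5 + - B 0 = 5 + 0 = 5$)
$T{\left(W,a \right)} = - \frac{1}{1956}$ ($T{\left(W,a \right)} = \frac{1}{6 \left(-130 - 196\right)} = \frac{1}{6 \left(-326\right)} = \frac{1}{6} \left(- \frac{1}{326}\right) = - \frac{1}{1956}$)
$\frac{1}{T{\left(w{\left(6,x \right)},r{\left(18 \right)} \right)}} = \frac{1}{- \frac{1}{1956}} = -1956$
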